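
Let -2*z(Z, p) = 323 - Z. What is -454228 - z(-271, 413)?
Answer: -453931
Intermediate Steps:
z(Z, p) = -323/2 + Z/2 (z(Z, p) = -(323 - Z)/2 = -323/2 + Z/2)
-454228 - z(-271, 413) = -454228 - (-323/2 + (1/2)*(-271)) = -454228 - (-323/2 - 271/2) = -454228 - 1*(-297) = -454228 + 297 = -453931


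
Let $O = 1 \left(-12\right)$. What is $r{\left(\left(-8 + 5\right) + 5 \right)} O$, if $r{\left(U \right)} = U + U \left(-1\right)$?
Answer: $0$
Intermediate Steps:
$O = -12$
$r{\left(U \right)} = 0$ ($r{\left(U \right)} = U - U = 0$)
$r{\left(\left(-8 + 5\right) + 5 \right)} O = 0 \left(-12\right) = 0$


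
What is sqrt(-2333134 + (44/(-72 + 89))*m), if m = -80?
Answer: 3*I*sqrt(74926174)/17 ≈ 1527.5*I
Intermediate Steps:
sqrt(-2333134 + (44/(-72 + 89))*m) = sqrt(-2333134 + (44/(-72 + 89))*(-80)) = sqrt(-2333134 + (44/17)*(-80)) = sqrt(-2333134 - 3520/17) = sqrt(-39666798/17) = 3*I*sqrt(74926174)/17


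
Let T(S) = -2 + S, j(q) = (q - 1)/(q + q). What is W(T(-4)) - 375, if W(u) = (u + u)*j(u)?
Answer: -382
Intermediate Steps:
j(q) = (-1 + q)/(2*q) (j(q) = (-1 + q)/((2*q)) = (-1 + q)*(1/(2*q)) = (-1 + q)/(2*q))
W(u) = -1 + u (W(u) = (u + u)*((-1 + u)/(2*u)) = (2*u)*((-1 + u)/(2*u)) = -1 + u)
W(T(-4)) - 375 = (-1 + (-2 - 4)) - 375 = (-1 - 6) - 375 = -7 - 375 = -382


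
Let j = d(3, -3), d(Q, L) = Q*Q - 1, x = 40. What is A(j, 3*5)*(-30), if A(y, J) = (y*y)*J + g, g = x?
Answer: -30000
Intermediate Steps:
g = 40
d(Q, L) = -1 + Q² (d(Q, L) = Q² - 1 = -1 + Q²)
j = 8 (j = -1 + 3² = -1 + 9 = 8)
A(y, J) = 40 + J*y² (A(y, J) = (y*y)*J + 40 = y²*J + 40 = J*y² + 40 = 40 + J*y²)
A(j, 3*5)*(-30) = (40 + (3*5)*8²)*(-30) = (40 + 15*64)*(-30) = (40 + 960)*(-30) = 1000*(-30) = -30000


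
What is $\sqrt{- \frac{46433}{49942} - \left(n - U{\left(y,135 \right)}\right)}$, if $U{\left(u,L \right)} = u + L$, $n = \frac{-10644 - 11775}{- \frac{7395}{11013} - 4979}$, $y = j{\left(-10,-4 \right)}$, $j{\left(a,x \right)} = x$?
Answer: $\frac{3 \sqrt{80756322482695943213354}}{76079869859} \approx 11.206$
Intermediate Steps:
$y = -4$
$n = \frac{27433383}{6093458}$ ($n = - \frac{22419}{\left(-7395\right) \frac{1}{11013} - 4979} = - \frac{22419}{- \frac{2465}{3671} - 4979} = - \frac{22419}{- \frac{18280374}{3671}} = \left(-22419\right) \left(- \frac{3671}{18280374}\right) = \frac{27433383}{6093458} \approx 4.5021$)
$U{\left(u,L \right)} = L + u$
$\sqrt{- \frac{46433}{49942} - \left(n - U{\left(y,135 \right)}\right)} = \sqrt{- \frac{46433}{49942} + \left(\left(135 - 4\right) - \frac{27433383}{6093458}\right)} = \sqrt{\left(-46433\right) \frac{1}{49942} + \left(131 - \frac{27433383}{6093458}\right)} = \sqrt{- \frac{46433}{49942} + \frac{770809615}{6093458}} = \sqrt{\frac{9553209064254}{76079869859}} = \frac{3 \sqrt{80756322482695943213354}}{76079869859}$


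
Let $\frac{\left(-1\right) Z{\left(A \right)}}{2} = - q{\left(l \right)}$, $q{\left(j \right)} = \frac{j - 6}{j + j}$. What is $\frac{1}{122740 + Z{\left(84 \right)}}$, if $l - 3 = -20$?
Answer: $\frac{17}{2086603} \approx 8.1472 \cdot 10^{-6}$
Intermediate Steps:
$l = -17$ ($l = 3 - 20 = -17$)
$q{\left(j \right)} = \frac{-6 + j}{2 j}$
$Z{\left(A \right)} = \frac{23}{17}$ ($Z{\left(A \right)} = - 2 \left(- \frac{-6 - 17}{2 \left(-17\right)}\right) = - 2 \left(- \frac{\left(-1\right) \left(-23\right)}{2 \cdot 17}\right) = - 2 \left(\left(-1\right) \frac{23}{34}\right) = \left(-2\right) \left(- \frac{23}{34}\right) = \frac{23}{17}$)
$\frac{1}{122740 + Z{\left(84 \right)}} = \frac{1}{122740 + \frac{23}{17}} = \frac{1}{\frac{2086603}{17}} = \frac{17}{2086603}$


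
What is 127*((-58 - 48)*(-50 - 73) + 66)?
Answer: 1664208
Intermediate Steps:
127*((-58 - 48)*(-50 - 73) + 66) = 127*(-106*(-123) + 66) = 127*(13038 + 66) = 127*13104 = 1664208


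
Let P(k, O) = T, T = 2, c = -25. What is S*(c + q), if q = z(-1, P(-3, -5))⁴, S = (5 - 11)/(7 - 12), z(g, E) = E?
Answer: -54/5 ≈ -10.800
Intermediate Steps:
P(k, O) = 2
S = 6/5 (S = -6/(-5) = -6*(-⅕) = 6/5 ≈ 1.2000)
q = 16 (q = 2⁴ = 16)
S*(c + q) = 6*(-25 + 16)/5 = (6/5)*(-9) = -54/5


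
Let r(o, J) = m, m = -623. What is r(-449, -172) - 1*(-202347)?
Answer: 201724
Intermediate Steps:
r(o, J) = -623
r(-449, -172) - 1*(-202347) = -623 - 1*(-202347) = -623 + 202347 = 201724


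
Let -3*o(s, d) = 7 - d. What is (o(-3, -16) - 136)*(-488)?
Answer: 210328/3 ≈ 70109.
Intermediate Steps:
o(s, d) = -7/3 + d/3 (o(s, d) = -(7 - d)/3 = -7/3 + d/3)
(o(-3, -16) - 136)*(-488) = ((-7/3 + (⅓)*(-16)) - 136)*(-488) = ((-7/3 - 16/3) - 136)*(-488) = (-23/3 - 136)*(-488) = -431/3*(-488) = 210328/3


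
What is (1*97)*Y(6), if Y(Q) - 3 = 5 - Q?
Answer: 194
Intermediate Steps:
Y(Q) = 8 - Q (Y(Q) = 3 + (5 - Q) = 8 - Q)
(1*97)*Y(6) = (1*97)*(8 - 1*6) = 97*(8 - 6) = 97*2 = 194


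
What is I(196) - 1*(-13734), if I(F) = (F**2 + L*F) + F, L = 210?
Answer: 93506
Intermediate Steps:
I(F) = F**2 + 211*F (I(F) = (F**2 + 210*F) + F = F**2 + 211*F)
I(196) - 1*(-13734) = 196*(211 + 196) - 1*(-13734) = 196*407 + 13734 = 79772 + 13734 = 93506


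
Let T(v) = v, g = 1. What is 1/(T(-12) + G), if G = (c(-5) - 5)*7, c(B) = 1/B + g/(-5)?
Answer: -5/249 ≈ -0.020080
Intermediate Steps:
c(B) = -⅕ + 1/B (c(B) = 1/B + 1/(-5) = 1/B + 1*(-⅕) = 1/B - ⅕ = -⅕ + 1/B)
G = -189/5 (G = ((⅕)*(5 - 1*(-5))/(-5) - 5)*7 = ((⅕)*(-⅕)*(5 + 5) - 5)*7 = ((⅕)*(-⅕)*10 - 5)*7 = (-⅖ - 5)*7 = -27/5*7 = -189/5 ≈ -37.800)
1/(T(-12) + G) = 1/(-12 - 189/5) = 1/(-249/5) = -5/249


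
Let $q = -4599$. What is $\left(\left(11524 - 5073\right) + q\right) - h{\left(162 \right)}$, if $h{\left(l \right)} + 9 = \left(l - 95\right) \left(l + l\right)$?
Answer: $-19847$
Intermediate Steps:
$h{\left(l \right)} = -9 + 2 l \left(-95 + l\right)$ ($h{\left(l \right)} = -9 + \left(l - 95\right) \left(l + l\right) = -9 + \left(-95 + l\right) 2 l = -9 + 2 l \left(-95 + l\right)$)
$\left(\left(11524 - 5073\right) + q\right) - h{\left(162 \right)} = \left(\left(11524 - 5073\right) - 4599\right) - \left(-9 - 30780 + 2 \cdot 162^{2}\right) = \left(6451 - 4599\right) - \left(-9 - 30780 + 2 \cdot 26244\right) = 1852 - \left(-9 - 30780 + 52488\right) = 1852 - 21699 = -19847$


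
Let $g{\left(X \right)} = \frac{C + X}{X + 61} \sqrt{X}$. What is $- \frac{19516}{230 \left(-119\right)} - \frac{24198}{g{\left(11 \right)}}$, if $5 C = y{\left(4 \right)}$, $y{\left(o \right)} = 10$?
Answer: $\frac{82}{115} - \frac{1742256 \sqrt{11}}{143} \approx -40408.0$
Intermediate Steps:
$C = 2$ ($C = \frac{1}{5} \cdot 10 = 2$)
$g{\left(X \right)} = \frac{\sqrt{X} \left(2 + X\right)}{61 + X}$ ($g{\left(X \right)} = \frac{2 + X}{X + 61} \sqrt{X} = \frac{2 + X}{61 + X} \sqrt{X} = \frac{\sqrt{X} \left(2 + X\right)}{61 + X}$)
$- \frac{19516}{230 \left(-119\right)} - \frac{24198}{g{\left(11 \right)}} = - \frac{19516}{230 \left(-119\right)} - \frac{24198}{\sqrt{11} \frac{1}{61 + 11} \left(2 + 11\right)} = - \frac{19516}{-27370} - \frac{24198}{\sqrt{11} \cdot \frac{1}{72} \cdot 13} = \left(-19516\right) \left(- \frac{1}{27370}\right) - \frac{24198}{\sqrt{11} \cdot \frac{1}{72} \cdot 13} = \frac{82}{115} - \frac{24198}{\frac{13}{72} \sqrt{11}} = \frac{82}{115} - 24198 \frac{72 \sqrt{11}}{143} = \frac{82}{115} - \frac{1742256 \sqrt{11}}{143}$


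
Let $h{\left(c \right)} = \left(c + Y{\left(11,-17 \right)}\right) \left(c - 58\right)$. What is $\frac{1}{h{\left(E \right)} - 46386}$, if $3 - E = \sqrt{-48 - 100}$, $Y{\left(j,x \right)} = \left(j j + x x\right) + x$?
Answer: $\frac{i}{2 \left(- 34157 i + 341 \sqrt{37}\right)} \approx -1.4585 \cdot 10^{-5} + 8.8566 \cdot 10^{-7} i$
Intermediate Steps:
$Y{\left(j,x \right)} = x + j^{2} + x^{2}$ ($Y{\left(j,x \right)} = \left(j^{2} + x^{2}\right) + x = x + j^{2} + x^{2}$)
$E = 3 - 2 i \sqrt{37}$ ($E = 3 - \sqrt{-48 - 100} = 3 - \sqrt{-148} = 3 - 2 i \sqrt{37} \approx 3.0 - 12.166 i$)
$h{\left(c \right)} = \left(-58 + c\right) \left(393 + c\right)$ ($h{\left(c \right)} = \left(c + \left(-17 + 11^{2} + \left(-17\right)^{2}\right)\right) \left(c - 58\right) = \left(c + \left(-17 + 121 + 289\right)\right) \left(-58 + c\right) = \left(c + 393\right) \left(-58 + c\right) = \left(393 + c\right) \left(-58 + c\right) = \left(-58 + c\right) \left(393 + c\right)$)
$\frac{1}{h{\left(E \right)} - 46386} = \frac{1}{\left(-22794 + \left(3 - 2 i \sqrt{37}\right)^{2} + 335 \left(3 - 2 i \sqrt{37}\right)\right) - 46386} = \frac{1}{\left(-22794 + \left(3 - 2 i \sqrt{37}\right)^{2} + \left(1005 - 670 i \sqrt{37}\right)\right) - 46386} = \frac{1}{\left(-21789 + \left(3 - 2 i \sqrt{37}\right)^{2} - 670 i \sqrt{37}\right) - 46386} = \frac{1}{-68175 + \left(3 - 2 i \sqrt{37}\right)^{2} - 670 i \sqrt{37}}$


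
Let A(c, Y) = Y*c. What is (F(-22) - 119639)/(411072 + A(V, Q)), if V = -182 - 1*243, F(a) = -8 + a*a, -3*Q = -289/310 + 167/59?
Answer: -435898254/1504685081 ≈ -0.28969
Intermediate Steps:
Q = -11573/18290 (Q = -(-289/310 + 167/59)/3 = -⅓*34719/18290 = -11573/18290 ≈ -0.63275)
F(a) = -8 + a²
V = -425 (V = -182 - 243 = -425)
(F(-22) - 119639)/(411072 + A(V, Q)) = ((-8 + (-22)²) - 119639)/(411072 - 11573/18290*(-425)) = ((-8 + 484) - 119639)/(411072 + 983705/3658) = (476 - 119639)/(1504685081/3658) = -119163*3658/1504685081 = -435898254/1504685081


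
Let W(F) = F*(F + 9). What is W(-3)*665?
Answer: -11970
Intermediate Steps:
W(F) = F*(9 + F)
W(-3)*665 = -3*(9 - 3)*665 = -3*6*665 = -18*665 = -11970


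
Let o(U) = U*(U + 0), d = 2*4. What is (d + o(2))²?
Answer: 144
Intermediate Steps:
d = 8
o(U) = U² (o(U) = U*U = U²)
(d + o(2))² = (8 + 2²)² = (8 + 4)² = 12² = 144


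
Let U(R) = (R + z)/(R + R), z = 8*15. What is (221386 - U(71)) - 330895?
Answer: -15550469/142 ≈ -1.0951e+5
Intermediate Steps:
z = 120
U(R) = (120 + R)/(2*R) (U(R) = (R + 120)/(R + R) = (120 + R)/((2*R)) = (120 + R)*(1/(2*R)) = (120 + R)/(2*R))
(221386 - U(71)) - 330895 = (221386 - (120 + 71)/(2*71)) - 330895 = (221386 - 191/(2*71)) - 330895 = (221386 - 1*191/142) - 330895 = (221386 - 191/142) - 330895 = 31436621/142 - 330895 = -15550469/142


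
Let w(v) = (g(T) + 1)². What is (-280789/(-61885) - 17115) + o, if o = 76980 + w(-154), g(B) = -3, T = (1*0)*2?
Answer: 3705273854/61885 ≈ 59874.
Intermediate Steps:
T = 0 (T = 0*2 = 0)
w(v) = 4 (w(v) = (-3 + 1)² = (-2)² = 4)
o = 76984 (o = 76980 + 4 = 76984)
(-280789/(-61885) - 17115) + o = (-280789/(-61885) - 17115) + 76984 = (-280789*(-1/61885) - 17115) + 76984 = (280789/61885 - 17115) + 76984 = -1058880986/61885 + 76984 = 3705273854/61885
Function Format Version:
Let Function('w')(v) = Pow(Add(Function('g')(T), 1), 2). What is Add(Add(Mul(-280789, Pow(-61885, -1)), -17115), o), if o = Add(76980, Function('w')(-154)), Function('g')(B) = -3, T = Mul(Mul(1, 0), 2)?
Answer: Rational(3705273854, 61885) ≈ 59874.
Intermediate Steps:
T = 0 (T = Mul(0, 2) = 0)
Function('w')(v) = 4 (Function('w')(v) = Pow(Add(-3, 1), 2) = Pow(-2, 2) = 4)
o = 76984 (o = Add(76980, 4) = 76984)
Add(Add(Mul(-280789, Pow(-61885, -1)), -17115), o) = Add(Add(Mul(-280789, Pow(-61885, -1)), -17115), 76984) = Add(Add(Mul(-280789, Rational(-1, 61885)), -17115), 76984) = Add(Add(Rational(280789, 61885), -17115), 76984) = Add(Rational(-1058880986, 61885), 76984) = Rational(3705273854, 61885)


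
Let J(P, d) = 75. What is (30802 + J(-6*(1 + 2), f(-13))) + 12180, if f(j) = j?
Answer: 43057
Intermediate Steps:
(30802 + J(-6*(1 + 2), f(-13))) + 12180 = (30802 + 75) + 12180 = 30877 + 12180 = 43057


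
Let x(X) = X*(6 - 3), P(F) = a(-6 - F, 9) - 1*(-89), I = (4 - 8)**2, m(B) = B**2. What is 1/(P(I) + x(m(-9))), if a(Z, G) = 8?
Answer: 1/340 ≈ 0.0029412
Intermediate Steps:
I = 16 (I = (-4)**2 = 16)
P(F) = 97 (P(F) = 8 - 1*(-89) = 8 + 89 = 97)
x(X) = 3*X (x(X) = X*3 = 3*X)
1/(P(I) + x(m(-9))) = 1/(97 + 3*(-9)**2) = 1/(97 + 3*81) = 1/(97 + 243) = 1/340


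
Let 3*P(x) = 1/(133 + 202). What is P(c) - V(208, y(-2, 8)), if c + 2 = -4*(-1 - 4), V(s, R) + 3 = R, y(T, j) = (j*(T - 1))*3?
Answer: 75376/1005 ≈ 75.001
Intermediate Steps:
y(T, j) = 3*j*(-1 + T) (y(T, j) = (j*(-1 + T))*3 = 3*j*(-1 + T))
V(s, R) = -3 + R
c = 18 (c = -2 - 4*(-1 - 4) = -2 - 4*(-5) = -2 + 20 = 18)
P(x) = 1/1005 (P(x) = 1/(3*(133 + 202)) = (⅓)/335 = (⅓)*(1/335) = 1/1005)
P(c) - V(208, y(-2, 8)) = 1/1005 - (-3 + 3*8*(-1 - 2)) = 1/1005 - (-3 + 3*8*(-3)) = 1/1005 - (-3 - 72) = 1/1005 - 1*(-75) = 1/1005 + 75 = 75376/1005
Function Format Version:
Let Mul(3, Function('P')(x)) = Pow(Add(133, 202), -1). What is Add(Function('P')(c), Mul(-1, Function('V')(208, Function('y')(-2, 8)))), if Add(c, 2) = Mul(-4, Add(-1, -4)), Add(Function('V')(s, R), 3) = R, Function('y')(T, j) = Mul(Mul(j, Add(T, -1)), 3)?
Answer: Rational(75376, 1005) ≈ 75.001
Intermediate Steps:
Function('y')(T, j) = Mul(3, j, Add(-1, T)) (Function('y')(T, j) = Mul(Mul(j, Add(-1, T)), 3) = Mul(3, j, Add(-1, T)))
Function('V')(s, R) = Add(-3, R)
c = 18 (c = Add(-2, Mul(-4, Add(-1, -4))) = Add(-2, Mul(-4, -5)) = Add(-2, 20) = 18)
Function('P')(x) = Rational(1, 1005) (Function('P')(x) = Mul(Rational(1, 3), Pow(Add(133, 202), -1)) = Mul(Rational(1, 3), Pow(335, -1)) = Mul(Rational(1, 3), Rational(1, 335)) = Rational(1, 1005))
Add(Function('P')(c), Mul(-1, Function('V')(208, Function('y')(-2, 8)))) = Add(Rational(1, 1005), Mul(-1, Add(-3, Mul(3, 8, Add(-1, -2))))) = Add(Rational(1, 1005), Mul(-1, Add(-3, Mul(3, 8, -3)))) = Add(Rational(1, 1005), Mul(-1, Add(-3, -72))) = Add(Rational(1, 1005), Mul(-1, -75)) = Add(Rational(1, 1005), 75) = Rational(75376, 1005)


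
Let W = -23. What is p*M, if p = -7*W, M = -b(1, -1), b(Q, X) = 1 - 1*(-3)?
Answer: -644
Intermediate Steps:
b(Q, X) = 4 (b(Q, X) = 1 + 3 = 4)
M = -4 (M = -1*4 = -4)
p = 161 (p = -7*(-23) = 161)
p*M = 161*(-4) = -644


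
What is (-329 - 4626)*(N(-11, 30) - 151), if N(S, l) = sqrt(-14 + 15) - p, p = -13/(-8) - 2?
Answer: 5931135/8 ≈ 7.4139e+5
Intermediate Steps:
p = -3/8 (p = -13*(-1/8) - 2 = 13/8 - 2 = -3/8 ≈ -0.37500)
N(S, l) = 11/8 (N(S, l) = sqrt(-14 + 15) - 1*(-3/8) = sqrt(1) + 3/8 = 1 + 3/8 = 11/8)
(-329 - 4626)*(N(-11, 30) - 151) = (-329 - 4626)*(11/8 - 151) = -4955*(-1197/8) = 5931135/8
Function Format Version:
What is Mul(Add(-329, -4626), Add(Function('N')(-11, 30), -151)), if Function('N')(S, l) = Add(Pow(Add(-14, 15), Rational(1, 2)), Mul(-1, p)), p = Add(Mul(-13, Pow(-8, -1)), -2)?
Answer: Rational(5931135, 8) ≈ 7.4139e+5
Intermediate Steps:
p = Rational(-3, 8) (p = Add(Mul(-13, Rational(-1, 8)), -2) = Add(Rational(13, 8), -2) = Rational(-3, 8) ≈ -0.37500)
Function('N')(S, l) = Rational(11, 8) (Function('N')(S, l) = Add(Pow(Add(-14, 15), Rational(1, 2)), Mul(-1, Rational(-3, 8))) = Add(Pow(1, Rational(1, 2)), Rational(3, 8)) = Add(1, Rational(3, 8)) = Rational(11, 8))
Mul(Add(-329, -4626), Add(Function('N')(-11, 30), -151)) = Mul(Add(-329, -4626), Add(Rational(11, 8), -151)) = Mul(-4955, Rational(-1197, 8)) = Rational(5931135, 8)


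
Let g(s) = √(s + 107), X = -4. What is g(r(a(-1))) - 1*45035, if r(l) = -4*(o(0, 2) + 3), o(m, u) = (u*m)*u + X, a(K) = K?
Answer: -45035 + √111 ≈ -45024.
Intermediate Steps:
o(m, u) = -4 + m*u² (o(m, u) = (u*m)*u - 4 = (m*u)*u - 4 = m*u² - 4 = -4 + m*u²)
r(l) = 4 (r(l) = -4*((-4 + 0*2²) + 3) = -4*((-4 + 0*4) + 3) = -4*((-4 + 0) + 3) = -4*(-4 + 3) = -4*(-1) = 4)
g(s) = √(107 + s)
g(r(a(-1))) - 1*45035 = √(107 + 4) - 1*45035 = √111 - 45035 = -45035 + √111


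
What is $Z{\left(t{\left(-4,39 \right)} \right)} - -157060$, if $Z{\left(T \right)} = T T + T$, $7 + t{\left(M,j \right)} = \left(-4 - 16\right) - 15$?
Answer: $158782$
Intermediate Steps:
$t{\left(M,j \right)} = -42$ ($t{\left(M,j \right)} = -7 - 35 = -42$)
$Z{\left(T \right)} = T + T^{2}$ ($Z{\left(T \right)} = T^{2} + T = T + T^{2}$)
$Z{\left(t{\left(-4,39 \right)} \right)} - -157060 = - 42 \left(1 - 42\right) - -157060 = \left(-42\right) \left(-41\right) + 157060 = 1722 + 157060 = 158782$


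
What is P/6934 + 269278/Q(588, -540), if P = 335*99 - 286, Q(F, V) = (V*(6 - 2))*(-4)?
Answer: 537812053/14977440 ≈ 35.908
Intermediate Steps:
Q(F, V) = -16*V (Q(F, V) = (V*4)*(-4) = (4*V)*(-4) = -16*V)
P = 32879 (P = 33165 - 286 = 32879)
P/6934 + 269278/Q(588, -540) = 32879/6934 + 269278/((-16*(-540))) = 32879*(1/6934) + 269278/8640 = 32879/6934 + 269278*(1/8640) = 32879/6934 + 134639/4320 = 537812053/14977440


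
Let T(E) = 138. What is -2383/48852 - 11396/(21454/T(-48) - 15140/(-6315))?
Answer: -16183011269521/224021153772 ≈ -72.239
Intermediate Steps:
-2383/48852 - 11396/(21454/T(-48) - 15140/(-6315)) = -2383/48852 - 11396/(21454/138 - 15140/(-6315)) = -2383*1/48852 - 11396/(21454*(1/138) - 15140*(-1/6315)) = -2383/48852 - 11396/(10727/69 + 3028/1263) = -2383/48852 - 11396/4585711/29049 = -2383/48852 - 11396*29049/4585711 = -2383/48852 - 331042404/4585711 = -16183011269521/224021153772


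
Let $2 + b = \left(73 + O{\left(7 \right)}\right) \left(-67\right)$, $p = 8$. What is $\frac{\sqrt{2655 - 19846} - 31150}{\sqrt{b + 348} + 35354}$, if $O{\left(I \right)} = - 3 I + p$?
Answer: $- \frac{10011610}{11362809} + \frac{\sqrt{63159734}}{1249908990} + \frac{1607 i \sqrt{17191}}{56814045} + \frac{3115 i \sqrt{3674}}{124990899} \approx -0.88108 + 0.0052192 i$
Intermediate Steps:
$O{\left(I \right)} = 8 - 3 I$ ($O{\left(I \right)} = - 3 I + 8 = 8 - 3 I$)
$b = -4022$ ($b = -2 + \left(73 + \left(8 - 21\right)\right) \left(-67\right) = -2 + \left(73 - 13\right) \left(-67\right) = -2 + 60 \left(-67\right) = -2 - 4020 = -4022$)
$\frac{\sqrt{2655 - 19846} - 31150}{\sqrt{b + 348} + 35354} = \frac{\sqrt{2655 - 19846} - 31150}{\sqrt{-4022 + 348} + 35354} = \frac{\sqrt{-17191} - 31150}{\sqrt{-3674} + 35354} = \frac{i \sqrt{17191} - 31150}{i \sqrt{3674} + 35354} = \frac{-31150 + i \sqrt{17191}}{35354 + i \sqrt{3674}}$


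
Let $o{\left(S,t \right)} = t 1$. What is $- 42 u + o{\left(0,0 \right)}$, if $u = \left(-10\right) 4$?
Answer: $1680$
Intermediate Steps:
$u = -40$
$o{\left(S,t \right)} = t$
$- 42 u + o{\left(0,0 \right)} = \left(-42\right) \left(-40\right) + 0 = 1680 + 0 = 1680$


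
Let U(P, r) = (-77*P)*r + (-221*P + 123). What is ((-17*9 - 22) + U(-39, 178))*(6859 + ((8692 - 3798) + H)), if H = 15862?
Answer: 14997734115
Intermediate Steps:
U(P, r) = 123 - 221*P - 77*P*r (U(P, r) = -77*P*r + (123 - 221*P) = 123 - 221*P - 77*P*r)
((-17*9 - 22) + U(-39, 178))*(6859 + ((8692 - 3798) + H)) = ((-17*9 - 22) + (123 - 221*(-39) - 77*(-39)*178))*(6859 + ((8692 - 3798) + 15862)) = ((-153 - 22) + (123 + 8619 + 534534))*(6859 + (4894 + 15862)) = (-175 + 543276)*(6859 + 20756) = 543101*27615 = 14997734115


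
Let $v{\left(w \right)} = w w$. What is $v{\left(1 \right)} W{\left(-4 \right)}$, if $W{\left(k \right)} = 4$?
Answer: $4$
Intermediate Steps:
$v{\left(w \right)} = w^{2}$
$v{\left(1 \right)} W{\left(-4 \right)} = 1^{2} \cdot 4 = 1 \cdot 4 = 4$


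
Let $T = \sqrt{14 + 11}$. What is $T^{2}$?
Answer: $25$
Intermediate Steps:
$T = 5$ ($T = \sqrt{25} = 5$)
$T^{2} = 5^{2} = 25$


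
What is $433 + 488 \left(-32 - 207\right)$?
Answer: $-116199$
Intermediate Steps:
$433 + 488 \left(-32 - 207\right) = 433 + 488 \left(-239\right) = 433 - 116632 = -116199$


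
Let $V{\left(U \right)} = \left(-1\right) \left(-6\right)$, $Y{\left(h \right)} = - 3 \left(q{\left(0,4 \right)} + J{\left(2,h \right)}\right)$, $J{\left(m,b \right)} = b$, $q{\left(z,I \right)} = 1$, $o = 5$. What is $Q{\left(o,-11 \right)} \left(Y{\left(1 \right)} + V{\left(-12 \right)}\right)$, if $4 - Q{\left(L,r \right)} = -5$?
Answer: $0$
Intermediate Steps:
$Q{\left(L,r \right)} = 9$ ($Q{\left(L,r \right)} = 4 - -5 = 4 + 5 = 9$)
$Y{\left(h \right)} = -3 - 3 h$ ($Y{\left(h \right)} = - 3 \left(1 + h\right) = -3 - 3 h$)
$V{\left(U \right)} = 6$
$Q{\left(o,-11 \right)} \left(Y{\left(1 \right)} + V{\left(-12 \right)}\right) = 9 \left(\left(-3 - 3\right) + 6\right) = 9 \left(-6 + 6\right) = 9 \cdot 0 = 0$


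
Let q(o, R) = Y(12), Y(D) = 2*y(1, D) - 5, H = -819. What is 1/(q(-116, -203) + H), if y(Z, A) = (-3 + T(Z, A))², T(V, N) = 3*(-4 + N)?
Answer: 1/58 ≈ 0.017241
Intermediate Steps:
T(V, N) = -12 + 3*N
y(Z, A) = (-15 + 3*A)² (y(Z, A) = (-3 + (-12 + 3*A))² = (-15 + 3*A)²)
Y(D) = -5 + 18*(-5 + D)² (Y(D) = 2*(9*(-5 + D)²) - 5 = 18*(-5 + D)² - 5 = -5 + 18*(-5 + D)²)
q(o, R) = 877 (q(o, R) = -5 + 18*(-5 + 12)² = -5 + 18*7² = -5 + 18*49 = -5 + 882 = 877)
1/(q(-116, -203) + H) = 1/(877 - 819) = 1/58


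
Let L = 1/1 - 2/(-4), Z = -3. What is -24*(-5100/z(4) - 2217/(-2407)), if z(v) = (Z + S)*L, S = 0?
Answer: -65523608/2407 ≈ -27222.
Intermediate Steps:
L = 3/2 (L = 1*1 - 2*(-¼) = 1 + ½ = 3/2 ≈ 1.5000)
z(v) = -9/2 (z(v) = (-3 + 0)*(3/2) = -3*3/2 = -9/2)
-24*(-5100/z(4) - 2217/(-2407)) = -24*(-5100/(-9/2) - 2217/(-2407)) = -24*(-5100*(-2/9) - 2217*(-1/2407)) = -24*(3400/3 + 2217/2407) = -24*8190451/7221 = -65523608/2407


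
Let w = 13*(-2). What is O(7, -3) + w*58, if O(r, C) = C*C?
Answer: -1499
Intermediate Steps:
w = -26
O(r, C) = C²
O(7, -3) + w*58 = (-3)² - 26*58 = 9 - 1508 = -1499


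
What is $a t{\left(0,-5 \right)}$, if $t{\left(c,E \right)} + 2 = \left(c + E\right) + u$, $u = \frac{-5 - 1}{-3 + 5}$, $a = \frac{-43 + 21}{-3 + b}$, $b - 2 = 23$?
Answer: $10$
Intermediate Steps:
$b = 25$ ($b = 2 + 23 = 25$)
$a = -1$ ($a = \frac{-43 + 21}{-3 + 25} = - \frac{22}{22} = \left(-22\right) \frac{1}{22} = -1$)
$u = -3$ ($u = - \frac{6}{2} = \left(-6\right) \frac{1}{2} = -3$)
$t{\left(c,E \right)} = -5 + E + c$ ($t{\left(c,E \right)} = -2 - \left(3 - E - c\right) = -2 + \left(-3 + E + c\right) = -5 + E + c$)
$a t{\left(0,-5 \right)} = - (-5 - 5 + 0) = \left(-1\right) \left(-10\right) = 10$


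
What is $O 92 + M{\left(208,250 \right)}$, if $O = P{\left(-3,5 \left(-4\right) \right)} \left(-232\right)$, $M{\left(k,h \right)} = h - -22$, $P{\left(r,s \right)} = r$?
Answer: $64304$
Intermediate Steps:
$M{\left(k,h \right)} = 22 + h$ ($M{\left(k,h \right)} = h + 22 = 22 + h$)
$O = 696$ ($O = \left(-3\right) \left(-232\right) = 696$)
$O 92 + M{\left(208,250 \right)} = 696 \cdot 92 + \left(22 + 250\right) = 64032 + 272 = 64304$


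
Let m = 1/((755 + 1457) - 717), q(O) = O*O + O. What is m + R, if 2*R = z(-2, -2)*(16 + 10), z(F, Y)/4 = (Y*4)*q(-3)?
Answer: -3731519/1495 ≈ -2496.0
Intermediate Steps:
q(O) = O + O² (q(O) = O² + O = O + O²)
z(F, Y) = 96*Y (z(F, Y) = 4*((Y*4)*(-3*(1 - 3))) = 4*((4*Y)*(-3*(-2))) = 4*((4*Y)*6) = 4*(24*Y) = 96*Y)
R = -2496 (R = ((96*(-2))*(16 + 10))/2 = (-192*26)/2 = (½)*(-4992) = -2496)
m = 1/1495 (m = 1/(2212 - 717) = 1/1495 ≈ 0.00066890)
m + R = 1/1495 - 2496 = -3731519/1495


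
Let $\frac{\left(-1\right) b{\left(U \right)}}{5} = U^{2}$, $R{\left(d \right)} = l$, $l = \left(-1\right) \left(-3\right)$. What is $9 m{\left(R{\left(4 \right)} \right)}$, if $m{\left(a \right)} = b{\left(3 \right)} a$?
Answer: $-1215$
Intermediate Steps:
$l = 3$
$R{\left(d \right)} = 3$
$b{\left(U \right)} = - 5 U^{2}$
$m{\left(a \right)} = - 45 a$ ($m{\left(a \right)} = - 5 \cdot 3^{2} a = \left(-5\right) 9 a = - 45 a$)
$9 m{\left(R{\left(4 \right)} \right)} = 9 \left(\left(-45\right) 3\right) = 9 \left(-135\right) = -1215$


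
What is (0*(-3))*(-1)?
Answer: 0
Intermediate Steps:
(0*(-3))*(-1) = 0*(-1) = 0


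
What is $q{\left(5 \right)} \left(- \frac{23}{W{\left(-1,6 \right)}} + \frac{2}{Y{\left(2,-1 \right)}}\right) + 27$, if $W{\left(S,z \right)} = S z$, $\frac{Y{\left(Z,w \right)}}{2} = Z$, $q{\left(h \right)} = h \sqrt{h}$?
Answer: $27 + \frac{65 \sqrt{5}}{3} \approx 75.448$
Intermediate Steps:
$q{\left(h \right)} = h^{\frac{3}{2}}$
$Y{\left(Z,w \right)} = 2 Z$
$q{\left(5 \right)} \left(- \frac{23}{W{\left(-1,6 \right)}} + \frac{2}{Y{\left(2,-1 \right)}}\right) + 27 = 5^{\frac{3}{2}} \left(- \frac{23}{\left(-1\right) 6} + \frac{2}{2 \cdot 2}\right) + 27 = 5 \sqrt{5} \left(- \frac{23}{-6} + \frac{2}{4}\right) + 27 = 5 \sqrt{5} \left(\left(-23\right) \left(- \frac{1}{6}\right) + 2 \cdot \frac{1}{4}\right) + 27 = 5 \sqrt{5} \left(\frac{23}{6} + \frac{1}{2}\right) + 27 = 5 \sqrt{5} \cdot \frac{13}{3} + 27 = \frac{65 \sqrt{5}}{3} + 27 = 27 + \frac{65 \sqrt{5}}{3}$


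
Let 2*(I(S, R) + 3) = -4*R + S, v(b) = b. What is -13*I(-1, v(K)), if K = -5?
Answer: -169/2 ≈ -84.500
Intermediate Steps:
I(S, R) = -3 + S/2 - 2*R (I(S, R) = -3 + (-4*R + S)/2 = -3 + (S - 4*R)/2 = -3 + (S/2 - 2*R) = -3 + S/2 - 2*R)
-13*I(-1, v(K)) = -13*(-3 + (½)*(-1) - 2*(-5)) = -13*(-3 - ½ + 10) = -13*13/2 = -169/2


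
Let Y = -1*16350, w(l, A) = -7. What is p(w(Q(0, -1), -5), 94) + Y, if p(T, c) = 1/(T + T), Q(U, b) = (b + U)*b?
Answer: -228901/14 ≈ -16350.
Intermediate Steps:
Q(U, b) = b*(U + b) (Q(U, b) = (U + b)*b = b*(U + b))
Y = -16350
p(T, c) = 1/(2*T)
p(w(Q(0, -1), -5), 94) + Y = (½)/(-7) - 16350 = (½)*(-⅐) - 16350 = -1/14 - 16350 = -228901/14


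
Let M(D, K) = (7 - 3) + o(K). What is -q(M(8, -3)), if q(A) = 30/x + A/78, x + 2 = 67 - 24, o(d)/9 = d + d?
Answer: -145/1599 ≈ -0.090682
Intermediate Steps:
o(d) = 18*d (o(d) = 9*(d + d) = 9*(2*d) = 18*d)
x = 41 (x = -2 + (67 - 24) = -2 + 43 = 41)
M(D, K) = 4 + 18*K (M(D, K) = (7 - 3) + 18*K = 4 + 18*K)
q(A) = 30/41 + A/78
-q(M(8, -3)) = -(30/41 + (4 + 18*(-3))/78) = -(30/41 + (4 - 54)/78) = -(30/41 + (1/78)*(-50)) = -(30/41 - 25/39) = -1*145/1599 = -145/1599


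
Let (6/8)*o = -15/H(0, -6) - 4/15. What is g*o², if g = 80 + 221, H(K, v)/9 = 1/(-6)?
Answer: 102657856/2025 ≈ 50695.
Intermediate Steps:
H(K, v) = -3/2 (H(K, v) = 9/(-6) = 9*(-⅙) = -3/2)
o = 584/45 (o = 4*(-15/(-3/2) - 4/15)/3 = 4*(-15*(-⅔) - 4*1/15)/3 = 4*(10 - 4/15)/3 = (4/3)*(146/15) = 584/45 ≈ 12.978)
g = 301
g*o² = 301*(584/45)² = 301*(341056/2025) = 102657856/2025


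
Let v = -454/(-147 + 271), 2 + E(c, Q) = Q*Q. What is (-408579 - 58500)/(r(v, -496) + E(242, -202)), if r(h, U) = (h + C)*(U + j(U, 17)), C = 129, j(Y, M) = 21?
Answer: 9652966/387167 ≈ 24.932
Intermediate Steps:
E(c, Q) = -2 + Q**2 (E(c, Q) = -2 + Q*Q = -2 + Q**2)
v = -227/62 (v = -454/124 = -454*1/124 = -227/62 ≈ -3.6613)
r(h, U) = (21 + U)*(129 + h) (r(h, U) = (h + 129)*(U + 21) = (129 + h)*(21 + U) = (21 + U)*(129 + h))
(-408579 - 58500)/(r(v, -496) + E(242, -202)) = (-408579 - 58500)/((2709 + 21*(-227/62) + 129*(-496) - 496*(-227/62)) + (-2 + (-202)**2)) = -467079/((2709 - 4767/62 - 63984 + 1816) + (-2 + 40804)) = -467079/(-3691225/62 + 40802) = -467079/(-1161501/62) = -467079*(-62/1161501) = 9652966/387167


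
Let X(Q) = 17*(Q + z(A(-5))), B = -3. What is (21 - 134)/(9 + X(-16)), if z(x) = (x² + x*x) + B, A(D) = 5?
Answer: -113/536 ≈ -0.21082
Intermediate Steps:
z(x) = -3 + 2*x² (z(x) = (x² + x*x) - 3 = (x² + x²) - 3 = 2*x² - 3 = -3 + 2*x²)
X(Q) = 799 + 17*Q (X(Q) = 17*(Q + (-3 + 2*5²)) = 17*(Q + (-3 + 2*25)) = 17*(Q + (-3 + 50)) = 17*(Q + 47) = 17*(47 + Q) = 799 + 17*Q)
(21 - 134)/(9 + X(-16)) = (21 - 134)/(9 + (799 + 17*(-16))) = -113/(9 + (799 - 272)) = -113/(9 + 527) = -113/536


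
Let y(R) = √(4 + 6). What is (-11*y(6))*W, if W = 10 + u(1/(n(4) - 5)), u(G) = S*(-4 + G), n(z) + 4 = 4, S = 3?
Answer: 143*√10/5 ≈ 90.441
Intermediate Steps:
n(z) = 0 (n(z) = -4 + 4 = 0)
y(R) = √10
u(G) = -12 + 3*G (u(G) = 3*(-4 + G) = -12 + 3*G)
W = -13/5 (W = 10 + (-12 + 3/(0 - 5)) = 10 + (-12 + 3/(-5)) = 10 + (-12 + 3*(-⅕)) = 10 + (-12 - ⅗) = 10 - 63/5 = -13/5 ≈ -2.6000)
(-11*y(6))*W = -11*√10*(-13/5) = 143*√10/5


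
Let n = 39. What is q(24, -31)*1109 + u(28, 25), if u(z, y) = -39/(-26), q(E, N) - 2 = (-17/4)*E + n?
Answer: -135295/2 ≈ -67648.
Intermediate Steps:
q(E, N) = 41 - 17*E/4 (q(E, N) = 2 + ((-17/4)*E + 39) = 2 + ((-17*¼)*E + 39) = 2 + (-17*E/4 + 39) = 2 + (39 - 17*E/4) = 41 - 17*E/4)
u(z, y) = 3/2 (u(z, y) = -39*(-1/26) = 3/2)
q(24, -31)*1109 + u(28, 25) = (41 - 17/4*24)*1109 + 3/2 = (41 - 102)*1109 + 3/2 = -61*1109 + 3/2 = -67649 + 3/2 = -135295/2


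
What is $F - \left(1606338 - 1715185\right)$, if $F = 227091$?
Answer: $335938$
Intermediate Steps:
$F - \left(1606338 - 1715185\right) = 227091 - \left(1606338 - 1715185\right) = 227091 - -108847 = 227091 + 108847 = 335938$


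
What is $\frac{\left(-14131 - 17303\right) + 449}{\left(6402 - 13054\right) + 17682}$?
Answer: $- \frac{6197}{2206} \approx -2.8092$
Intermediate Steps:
$\frac{\left(-14131 - 17303\right) + 449}{\left(6402 - 13054\right) + 17682} = \frac{-31434 + 449}{-6652 + 17682} = - \frac{30985}{11030} = \left(-30985\right) \frac{1}{11030} = - \frac{6197}{2206}$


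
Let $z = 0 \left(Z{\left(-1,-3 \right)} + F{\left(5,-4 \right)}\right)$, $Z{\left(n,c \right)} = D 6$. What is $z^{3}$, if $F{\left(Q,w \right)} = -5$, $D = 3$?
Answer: $0$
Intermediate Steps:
$Z{\left(n,c \right)} = 18$ ($Z{\left(n,c \right)} = 3 \cdot 6 = 18$)
$z = 0$ ($z = 0 \left(18 - 5\right) = 0 \cdot 13 = 0$)
$z^{3} = 0^{3} = 0$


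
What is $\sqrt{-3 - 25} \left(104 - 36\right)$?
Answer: $136 i \sqrt{7} \approx 359.82 i$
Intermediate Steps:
$\sqrt{-3 - 25} \left(104 - 36\right) = \sqrt{-28} \cdot 68 = 2 i \sqrt{7} \cdot 68 = 136 i \sqrt{7}$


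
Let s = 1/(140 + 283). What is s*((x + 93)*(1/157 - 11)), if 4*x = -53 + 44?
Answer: -104423/44274 ≈ -2.3586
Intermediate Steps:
x = -9/4 (x = (-53 + 44)/4 = (¼)*(-9) = -9/4 ≈ -2.2500)
s = 1/423 ≈ 0.0023641
s*((x + 93)*(1/157 - 11)) = ((-9/4 + 93)*(1/157 - 11))/423 = (363*(1/157 - 11)/4)/423 = ((363/4)*(-1726/157))/423 = (1/423)*(-313269/314) = -104423/44274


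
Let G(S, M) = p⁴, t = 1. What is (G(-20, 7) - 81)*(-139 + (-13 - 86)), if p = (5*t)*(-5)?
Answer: -92949472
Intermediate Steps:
p = -25 (p = (5*1)*(-5) = 5*(-5) = -25)
G(S, M) = 390625 (G(S, M) = (-25)⁴ = 390625)
(G(-20, 7) - 81)*(-139 + (-13 - 86)) = (390625 - 81)*(-139 + (-13 - 86)) = 390544*(-139 - 99) = 390544*(-238) = -92949472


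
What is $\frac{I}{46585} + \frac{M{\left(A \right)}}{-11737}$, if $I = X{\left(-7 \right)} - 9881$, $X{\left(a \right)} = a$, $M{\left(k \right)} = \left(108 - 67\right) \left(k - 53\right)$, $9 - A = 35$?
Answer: $\frac{287879}{4518745} \approx 0.063708$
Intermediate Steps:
$A = -26$ ($A = 9 - 35 = -26$)
$M{\left(k \right)} = -2173 + 41 k$ ($M{\left(k \right)} = 41 \left(-53 + k\right) = -2173 + 41 k$)
$I = -9888$ ($I = -7 - 9881 = -9888$)
$\frac{I}{46585} + \frac{M{\left(A \right)}}{-11737} = - \frac{9888}{46585} + \frac{-2173 + 41 \left(-26\right)}{-11737} = \left(-9888\right) \frac{1}{46585} + \left(-2173 - 1066\right) \left(- \frac{1}{11737}\right) = - \frac{9888}{46585} - - \frac{3239}{11737} = - \frac{9888}{46585} + \frac{3239}{11737} = \frac{287879}{4518745}$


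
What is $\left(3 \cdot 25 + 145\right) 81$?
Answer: $17820$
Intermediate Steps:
$\left(3 \cdot 25 + 145\right) 81 = \left(75 + 145\right) 81 = 220 \cdot 81 = 17820$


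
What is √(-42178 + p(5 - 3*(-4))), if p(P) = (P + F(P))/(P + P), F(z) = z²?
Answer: I*√42169 ≈ 205.35*I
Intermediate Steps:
p(P) = (P + P²)/(2*P) (p(P) = (P + P²)/(P + P) = (P + P²)/((2*P)) = (P + P²)*(1/(2*P)) = (P + P²)/(2*P))
√(-42178 + p(5 - 3*(-4))) = √(-42178 + (½ + (5 - 3*(-4))/2)) = √(-42178 + (½ + (5 + 12)/2)) = √(-42178 + (½ + (½)*17)) = √(-42178 + (½ + 17/2)) = √(-42178 + 9) = √(-42169) = I*√42169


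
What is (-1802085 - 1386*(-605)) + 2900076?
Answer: 1936521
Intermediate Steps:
(-1802085 - 1386*(-605)) + 2900076 = (-1802085 + 838530) + 2900076 = -963555 + 2900076 = 1936521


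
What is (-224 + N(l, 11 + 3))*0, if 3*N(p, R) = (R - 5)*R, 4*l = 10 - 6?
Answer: 0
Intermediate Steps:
l = 1 (l = (10 - 6)/4 = (1/4)*4 = 1)
N(p, R) = R*(-5 + R)/3 (N(p, R) = ((R - 5)*R)/3 = ((-5 + R)*R)/3 = (R*(-5 + R))/3 = R*(-5 + R)/3)
(-224 + N(l, 11 + 3))*0 = (-224 + (11 + 3)*(-5 + (11 + 3))/3)*0 = (-224 + (1/3)*14*(-5 + 14))*0 = (-224 + (1/3)*14*9)*0 = (-224 + 42)*0 = -182*0 = 0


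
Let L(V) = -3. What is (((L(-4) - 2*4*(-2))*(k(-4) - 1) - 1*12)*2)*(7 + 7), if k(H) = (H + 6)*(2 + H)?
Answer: -2156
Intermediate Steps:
k(H) = (2 + H)*(6 + H) (k(H) = (6 + H)*(2 + H) = (2 + H)*(6 + H))
(((L(-4) - 2*4*(-2))*(k(-4) - 1) - 1*12)*2)*(7 + 7) = (((-3 - 2*4*(-2))*((12 + (-4)² + 8*(-4)) - 1) - 1*12)*2)*(7 + 7) = (((-3 - 8*(-2))*((12 + 16 - 32) - 1) - 12)*2)*14 = (((-3 + 16)*(-4 - 1) - 12)*2)*14 = ((13*(-5) - 12)*2)*14 = ((-65 - 12)*2)*14 = -77*2*14 = -154*14 = -2156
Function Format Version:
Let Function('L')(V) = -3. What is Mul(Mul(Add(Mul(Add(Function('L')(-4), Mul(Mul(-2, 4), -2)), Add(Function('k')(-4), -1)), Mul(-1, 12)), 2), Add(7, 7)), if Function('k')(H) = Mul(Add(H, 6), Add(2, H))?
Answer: -2156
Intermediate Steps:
Function('k')(H) = Mul(Add(2, H), Add(6, H)) (Function('k')(H) = Mul(Add(6, H), Add(2, H)) = Mul(Add(2, H), Add(6, H)))
Mul(Mul(Add(Mul(Add(Function('L')(-4), Mul(Mul(-2, 4), -2)), Add(Function('k')(-4), -1)), Mul(-1, 12)), 2), Add(7, 7)) = Mul(Mul(Add(Mul(Add(-3, Mul(Mul(-2, 4), -2)), Add(Add(12, Pow(-4, 2), Mul(8, -4)), -1)), Mul(-1, 12)), 2), Add(7, 7)) = Mul(Mul(Add(Mul(Add(-3, Mul(-8, -2)), Add(Add(12, 16, -32), -1)), -12), 2), 14) = Mul(Mul(Add(Mul(Add(-3, 16), Add(-4, -1)), -12), 2), 14) = Mul(Mul(Add(Mul(13, -5), -12), 2), 14) = Mul(Mul(Add(-65, -12), 2), 14) = Mul(Mul(-77, 2), 14) = Mul(-154, 14) = -2156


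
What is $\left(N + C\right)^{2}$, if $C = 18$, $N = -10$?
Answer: $64$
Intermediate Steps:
$\left(N + C\right)^{2} = \left(-10 + 18\right)^{2} = 8^{2} = 64$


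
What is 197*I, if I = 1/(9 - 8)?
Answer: 197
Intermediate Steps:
I = 1 (I = 1/1 = 1)
197*I = 197*1 = 197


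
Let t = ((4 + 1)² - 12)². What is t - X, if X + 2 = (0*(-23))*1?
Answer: 171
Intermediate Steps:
X = -2 (X = -2 + (0*(-23))*1 = -2 + 0*1 = -2 + 0 = -2)
t = 169 (t = (5² - 12)² = (25 - 12)² = 13² = 169)
t - X = 169 - 1*(-2) = 169 + 2 = 171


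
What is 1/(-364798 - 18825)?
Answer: -1/383623 ≈ -2.6067e-6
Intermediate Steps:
1/(-364798 - 18825) = 1/(-383623) = -1/383623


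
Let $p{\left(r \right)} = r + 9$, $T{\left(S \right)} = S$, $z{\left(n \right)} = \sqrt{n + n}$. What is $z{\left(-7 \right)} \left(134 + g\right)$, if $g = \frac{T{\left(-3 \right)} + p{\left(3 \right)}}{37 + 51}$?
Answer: $\frac{11801 i \sqrt{14}}{88} \approx 501.76 i$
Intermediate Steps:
$z{\left(n \right)} = \sqrt{2} \sqrt{n}$ ($z{\left(n \right)} = \sqrt{2 n} = \sqrt{2} \sqrt{n}$)
$p{\left(r \right)} = 9 + r$
$g = \frac{9}{88}$ ($g = \frac{-3 + \left(9 + 3\right)}{37 + 51} = \frac{-3 + 12}{88} = 9 \cdot \frac{1}{88} = \frac{9}{88} \approx 0.10227$)
$z{\left(-7 \right)} \left(134 + g\right) = \sqrt{2} \sqrt{-7} \left(134 + \frac{9}{88}\right) = \sqrt{2} i \sqrt{7} \cdot \frac{11801}{88} = i \sqrt{14} \cdot \frac{11801}{88} = \frac{11801 i \sqrt{14}}{88}$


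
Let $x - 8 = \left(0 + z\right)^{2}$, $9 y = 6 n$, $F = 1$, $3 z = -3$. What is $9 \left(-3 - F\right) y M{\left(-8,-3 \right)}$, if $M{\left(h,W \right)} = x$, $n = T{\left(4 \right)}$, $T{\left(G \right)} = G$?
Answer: $-864$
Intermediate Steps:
$z = -1$ ($z = \frac{1}{3} \left(-3\right) = -1$)
$n = 4$
$y = \frac{8}{3}$ ($y = \frac{6 \cdot 4}{9} = \frac{1}{9} \cdot 24 = \frac{8}{3} \approx 2.6667$)
$x = 9$ ($x = 8 + \left(0 - 1\right)^{2} = 8 + \left(-1\right)^{2} = 8 + 1 = 9$)
$M{\left(h,W \right)} = 9$
$9 \left(-3 - F\right) y M{\left(-8,-3 \right)} = 9 \left(-3 - 1\right) \frac{8}{3} \cdot 9 = 9 \left(-4\right) \frac{8}{3} \cdot 9 = \left(-36\right) \frac{8}{3} \cdot 9 = \left(-96\right) 9 = -864$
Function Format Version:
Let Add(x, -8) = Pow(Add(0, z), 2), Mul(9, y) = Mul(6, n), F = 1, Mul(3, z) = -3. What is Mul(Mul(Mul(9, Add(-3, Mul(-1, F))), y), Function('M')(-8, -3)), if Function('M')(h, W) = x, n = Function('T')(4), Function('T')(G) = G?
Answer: -864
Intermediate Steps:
z = -1 (z = Mul(Rational(1, 3), -3) = -1)
n = 4
y = Rational(8, 3) (y = Mul(Rational(1, 9), Mul(6, 4)) = Mul(Rational(1, 9), 24) = Rational(8, 3) ≈ 2.6667)
x = 9 (x = Add(8, Pow(Add(0, -1), 2)) = Add(8, Pow(-1, 2)) = Add(8, 1) = 9)
Function('M')(h, W) = 9
Mul(Mul(Mul(9, Add(-3, Mul(-1, F))), y), Function('M')(-8, -3)) = Mul(Mul(Mul(9, Add(-3, Mul(-1, 1))), Rational(8, 3)), 9) = Mul(Mul(Mul(9, Add(-3, -1)), Rational(8, 3)), 9) = Mul(Mul(Mul(9, -4), Rational(8, 3)), 9) = Mul(Mul(-36, Rational(8, 3)), 9) = Mul(-96, 9) = -864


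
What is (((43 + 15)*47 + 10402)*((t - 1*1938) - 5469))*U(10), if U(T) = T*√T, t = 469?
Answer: -910820640*√10 ≈ -2.8803e+9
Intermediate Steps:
U(T) = T^(3/2)
(((43 + 15)*47 + 10402)*((t - 1*1938) - 5469))*U(10) = (((43 + 15)*47 + 10402)*((469 - 1*1938) - 5469))*10^(3/2) = ((58*47 + 10402)*((469 - 1938) - 5469))*(10*√10) = ((2726 + 10402)*(-1469 - 5469))*(10*√10) = (13128*(-6938))*(10*√10) = -910820640*√10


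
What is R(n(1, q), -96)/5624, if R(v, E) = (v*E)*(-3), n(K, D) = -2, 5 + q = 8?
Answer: -72/703 ≈ -0.10242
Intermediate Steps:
q = 3 (q = -5 + 8 = 3)
R(v, E) = -3*E*v (R(v, E) = (E*v)*(-3) = -3*E*v)
R(n(1, q), -96)/5624 = -3*(-96)*(-2)/5624 = -576*1/5624 = -72/703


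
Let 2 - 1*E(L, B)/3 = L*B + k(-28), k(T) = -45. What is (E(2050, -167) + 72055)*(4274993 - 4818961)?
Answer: -597954648128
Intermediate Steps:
E(L, B) = 141 - 3*B*L (E(L, B) = 6 - 3*(L*B - 45) = 6 - 3*(B*L - 45) = 6 - 3*(-45 + B*L) = 6 + (135 - 3*B*L) = 141 - 3*B*L)
(E(2050, -167) + 72055)*(4274993 - 4818961) = ((141 - 3*(-167)*2050) + 72055)*(4274993 - 4818961) = ((141 + 1027050) + 72055)*(-543968) = (1027191 + 72055)*(-543968) = 1099246*(-543968) = -597954648128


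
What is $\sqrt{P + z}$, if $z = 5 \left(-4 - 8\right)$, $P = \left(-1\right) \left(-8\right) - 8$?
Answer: $2 i \sqrt{15} \approx 7.746 i$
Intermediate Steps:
$P = 0$ ($P = 8 - 8 = 0$)
$z = -60$ ($z = 5 \left(-12\right) = -60$)
$\sqrt{P + z} = \sqrt{0 - 60} = \sqrt{-60} = 2 i \sqrt{15}$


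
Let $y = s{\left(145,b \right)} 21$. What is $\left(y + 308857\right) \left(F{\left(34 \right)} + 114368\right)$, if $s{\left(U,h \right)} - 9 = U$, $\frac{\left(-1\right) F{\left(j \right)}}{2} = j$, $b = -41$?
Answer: $35672001300$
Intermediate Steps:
$F{\left(j \right)} = - 2 j$
$s{\left(U,h \right)} = 9 + U$
$y = 3234$ ($y = \left(9 + 145\right) 21 = 154 \cdot 21 = 3234$)
$\left(y + 308857\right) \left(F{\left(34 \right)} + 114368\right) = \left(3234 + 308857\right) \left(\left(-2\right) 34 + 114368\right) = 312091 \left(-68 + 114368\right) = 312091 \cdot 114300 = 35672001300$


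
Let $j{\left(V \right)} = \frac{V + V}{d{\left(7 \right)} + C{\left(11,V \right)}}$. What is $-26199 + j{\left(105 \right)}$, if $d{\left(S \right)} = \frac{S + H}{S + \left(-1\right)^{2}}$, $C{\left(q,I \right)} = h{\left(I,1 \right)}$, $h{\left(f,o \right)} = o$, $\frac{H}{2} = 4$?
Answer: $- \frac{600897}{23} \approx -26126.0$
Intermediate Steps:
$H = 8$ ($H = 2 \cdot 4 = 8$)
$C{\left(q,I \right)} = 1$
$d{\left(S \right)} = \frac{8 + S}{1 + S}$ ($d{\left(S \right)} = \frac{S + 8}{S + \left(-1\right)^{2}} = \frac{8 + S}{S + 1} = \frac{8 + S}{1 + S}$)
$j{\left(V \right)} = \frac{16 V}{23}$ ($j{\left(V \right)} = \frac{V + V}{\frac{8 + 7}{1 + 7} + 1} = \frac{2 V}{\frac{1}{8} \cdot 15 + 1} = \frac{2 V}{\frac{15}{8} + 1} = \frac{2 V}{\frac{23}{8}} = 2 V \frac{8}{23} = \frac{16 V}{23}$)
$-26199 + j{\left(105 \right)} = -26199 + \frac{16}{23} \cdot 105 = -26199 + \frac{1680}{23} = - \frac{600897}{23}$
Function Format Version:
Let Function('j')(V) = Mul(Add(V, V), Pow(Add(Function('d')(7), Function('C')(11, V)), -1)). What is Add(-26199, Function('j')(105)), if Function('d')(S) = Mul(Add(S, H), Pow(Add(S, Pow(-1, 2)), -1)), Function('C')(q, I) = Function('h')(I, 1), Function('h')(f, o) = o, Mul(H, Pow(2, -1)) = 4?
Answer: Rational(-600897, 23) ≈ -26126.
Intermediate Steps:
H = 8 (H = Mul(2, 4) = 8)
Function('C')(q, I) = 1
Function('d')(S) = Mul(Pow(Add(1, S), -1), Add(8, S)) (Function('d')(S) = Mul(Add(S, 8), Pow(Add(S, Pow(-1, 2)), -1)) = Mul(Add(8, S), Pow(Add(S, 1), -1)) = Mul(Add(8, S), Pow(Add(1, S), -1)) = Mul(Pow(Add(1, S), -1), Add(8, S)))
Function('j')(V) = Mul(Rational(16, 23), V) (Function('j')(V) = Mul(Add(V, V), Pow(Add(Mul(Pow(Add(1, 7), -1), Add(8, 7)), 1), -1)) = Mul(Mul(2, V), Pow(Add(Mul(Pow(8, -1), 15), 1), -1)) = Mul(Mul(2, V), Pow(Add(Mul(Rational(1, 8), 15), 1), -1)) = Mul(Mul(2, V), Pow(Add(Rational(15, 8), 1), -1)) = Mul(Mul(2, V), Pow(Rational(23, 8), -1)) = Mul(Mul(2, V), Rational(8, 23)) = Mul(Rational(16, 23), V))
Add(-26199, Function('j')(105)) = Add(-26199, Mul(Rational(16, 23), 105)) = Add(-26199, Rational(1680, 23)) = Rational(-600897, 23)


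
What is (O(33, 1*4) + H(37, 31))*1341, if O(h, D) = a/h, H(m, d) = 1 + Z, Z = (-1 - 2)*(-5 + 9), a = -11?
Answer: -15198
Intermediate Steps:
Z = -12 (Z = -3*4 = -12)
H(m, d) = -11 (H(m, d) = 1 - 12 = -11)
O(h, D) = -11/h
(O(33, 1*4) + H(37, 31))*1341 = (-11/33 - 11)*1341 = (-11*1/33 - 11)*1341 = (-⅓ - 11)*1341 = -34/3*1341 = -15198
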